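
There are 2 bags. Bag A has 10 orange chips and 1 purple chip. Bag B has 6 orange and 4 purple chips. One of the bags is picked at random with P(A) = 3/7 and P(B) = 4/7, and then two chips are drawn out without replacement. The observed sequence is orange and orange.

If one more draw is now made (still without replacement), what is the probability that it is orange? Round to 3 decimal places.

Compute the likelihood of the observed sequence for each case: P(data | bag A) = (10/11)(9/10) = 9/11; P(data | bag B) = (6/10)(5/9) = 1/3.
The prior-weighted likelihoods are 3/7 · 9/11 = 27/77, 4/7 · 1/3 = 4/21; these sum to 125/231.
Dividing through by the total gives posterior P(bag A | data) = 81/125, P(bag B | data) = 44/125.
So P(orange next | data) = Σ P(orange next | H) P(H | data) = (8/9)(81/125) + (1/2)(44/125) = 94/125.

0.752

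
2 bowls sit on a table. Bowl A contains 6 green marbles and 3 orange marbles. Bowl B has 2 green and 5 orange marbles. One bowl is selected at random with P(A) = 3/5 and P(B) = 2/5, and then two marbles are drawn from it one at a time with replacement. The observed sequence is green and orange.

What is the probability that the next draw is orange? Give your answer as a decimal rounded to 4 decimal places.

0.4780

For each hypothesis, P(data | H) works out to: P(data | bowl A) = (6/9)(3/9) = 2/9; P(data | bowl B) = (2/7)(5/7) = 10/49.
The prior-weighted likelihoods are 3/5 · 2/9 = 2/15, 2/5 · 10/49 = 4/49; with total 158/735.
Normalising, the posterior is P(bowl A | data) = 0.62025, P(bowl B | data) = 0.37975.
The predictive probability is P(orange next | data) = (1/3)(0.62025) + (5/7)(0.37975) = 0.478.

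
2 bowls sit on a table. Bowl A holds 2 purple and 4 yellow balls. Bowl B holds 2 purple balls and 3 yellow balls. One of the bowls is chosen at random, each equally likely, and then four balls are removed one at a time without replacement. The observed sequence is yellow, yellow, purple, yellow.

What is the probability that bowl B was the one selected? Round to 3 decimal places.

0.429

Under each hypothesis, the probability of the observed sequence is: P(data | bowl A) = (4/6)(3/5)(2/4)(2/3) = 2/15; P(data | bowl B) = (3/5)(2/4)(2/3)(1/2) = 1/10.
The prior-weighted likelihoods are 1/2 · 2/15 = 1/15, 1/2 · 1/10 = 1/20; with total 7/60.
So P(bowl B | data) = (1/20) / (7/60) = 3/7.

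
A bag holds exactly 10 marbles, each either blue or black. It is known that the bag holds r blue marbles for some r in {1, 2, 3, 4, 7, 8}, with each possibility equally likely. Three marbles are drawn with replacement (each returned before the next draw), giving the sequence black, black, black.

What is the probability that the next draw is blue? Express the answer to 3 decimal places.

0.212

The likelihood of the observed sequence under each hypothesis: P(data | r = 1) = (9/10)(9/10)(9/10) = 0.729; P(data | r = 2) = (8/10)(8/10)(8/10) = 0.512; P(data | r = 3) = (7/10)(7/10)(7/10) = 0.343; P(data | r = 4) = (6/10)(6/10)(6/10) = 0.216; P(data | r = 7) = (3/10)(3/10)(3/10) = 0.027; P(data | r = 8) = (2/10)(2/10)(2/10) = 0.008.
Multiplying each by its prior: 1/6 · 0.729 = 0.1215, 1/6 · 0.512 = 0.085333, 1/6 · 0.343 = 0.057167, 1/6 · 0.216 = 0.036, 1/6 · 0.027 = 0.0045, 1/6 · 0.008 = 0.0013333; with total 0.30583.
Dividing through by the total gives posterior P(r = 1 | data) = 0.39728, P(r = 2 | data) = 0.27902, P(r = 3 | data) = 0.18692, P(r = 4 | data) = 0.11771, P(r = 7 | data) = 0.014714, P(r = 8 | data) = 0.0043597.
So P(blue next | data) = Σ P(blue next | H) P(H | data) = (1/10)(0.39728) + (1/5)(0.27902) + (3/10)(0.18692) + (2/5)(0.11771) + (7/10)(0.014714) + (4/5)(0.0043597) = 0.21248.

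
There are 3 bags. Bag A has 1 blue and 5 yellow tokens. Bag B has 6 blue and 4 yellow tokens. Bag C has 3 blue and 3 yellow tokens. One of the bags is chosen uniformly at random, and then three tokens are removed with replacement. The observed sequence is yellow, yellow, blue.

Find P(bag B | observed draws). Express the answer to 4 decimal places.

0.2851

The likelihood of the observed sequence under each hypothesis: P(data | bag A) = (5/6)(5/6)(1/6) = 0.11574; P(data | bag B) = (4/10)(4/10)(6/10) = 0.096; P(data | bag C) = (3/6)(3/6)(3/6) = 0.125.
The prior-weighted likelihoods are 1/3 · 0.11574 = 0.03858, 1/3 · 0.096 = 0.032, 1/3 · 0.125 = 0.041667; with total 0.11225.
Hence P(bag B | data) = (0.032) / (0.11225) = 0.28509.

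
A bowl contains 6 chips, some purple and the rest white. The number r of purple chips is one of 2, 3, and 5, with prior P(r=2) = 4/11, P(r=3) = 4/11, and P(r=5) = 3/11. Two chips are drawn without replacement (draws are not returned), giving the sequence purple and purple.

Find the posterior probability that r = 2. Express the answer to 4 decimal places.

0.0870

Under each hypothesis, the probability of the observed sequence is: P(data | r = 2) = (2/6)(1/5) = 1/15; P(data | r = 3) = (3/6)(2/5) = 1/5; P(data | r = 5) = (5/6)(4/5) = 2/3.
Multiplying each by its prior: 4/11 · 1/15 = 4/165, 4/11 · 1/5 = 4/55, 3/11 · 2/3 = 2/11; these sum to 46/165.
Hence P(r = 2 | data) = (4/165) / (46/165) = 2/23.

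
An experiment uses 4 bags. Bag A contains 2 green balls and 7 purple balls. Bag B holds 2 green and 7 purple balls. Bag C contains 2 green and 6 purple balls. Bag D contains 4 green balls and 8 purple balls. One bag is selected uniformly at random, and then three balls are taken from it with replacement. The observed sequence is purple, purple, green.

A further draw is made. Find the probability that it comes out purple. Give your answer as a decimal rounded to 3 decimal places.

The likelihood of the observed sequence under each hypothesis: P(data | bag A) = (7/9)(7/9)(2/9) = 0.13443; P(data | bag B) = (7/9)(7/9)(2/9) = 0.13443; P(data | bag C) = (6/8)(6/8)(2/8) = 0.14062; P(data | bag D) = (8/12)(8/12)(4/12) = 0.14815.
Multiplying each by its prior: 1/4 · 0.13443 = 0.033608, 1/4 · 0.13443 = 0.033608, 1/4 · 0.14062 = 0.035156, 1/4 · 0.14815 = 0.037037; with total 0.13941.
The posterior is then P(bag A | data) = 0.24107, P(bag B | data) = 0.24107, P(bag C | data) = 0.25218, P(bag D | data) = 0.26567.
Averaging over the posterior, P(purple next | data) = (7/9)(0.24107) + (7/9)(0.24107) + (3/4)(0.25218) + (2/3)(0.26567) = 0.74125.

0.741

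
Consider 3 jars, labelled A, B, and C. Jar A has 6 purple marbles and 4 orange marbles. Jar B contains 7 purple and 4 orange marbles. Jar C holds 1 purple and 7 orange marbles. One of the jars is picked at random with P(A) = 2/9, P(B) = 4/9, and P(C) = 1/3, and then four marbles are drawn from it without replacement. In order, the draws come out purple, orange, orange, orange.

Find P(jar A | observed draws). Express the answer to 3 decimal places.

Under each hypothesis, the probability of the observed sequence is: P(data | jar A) = (6/10)(4/9)(3/8)(2/7) = 0.028571; P(data | jar B) = (7/11)(4/10)(3/9)(2/8) = 0.021212; P(data | jar C) = (1/8)(7/7)(6/6)(5/5) = 0.125.
Multiplying each by its prior: 2/9 · 0.028571 = 0.0063492, 4/9 · 0.021212 = 0.0094276, 1/3 · 0.125 = 0.041667; with total 0.057443.
By Bayes' rule, P(jar A | data) = (0.0063492) / (0.057443) = 0.11053.

0.111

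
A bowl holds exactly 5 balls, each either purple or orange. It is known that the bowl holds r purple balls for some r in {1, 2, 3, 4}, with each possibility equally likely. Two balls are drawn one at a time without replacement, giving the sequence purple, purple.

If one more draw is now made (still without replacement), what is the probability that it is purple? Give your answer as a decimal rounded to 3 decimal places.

0.500

Under each hypothesis, the probability of the observed sequence is: P(data | r = 1) = (1/5)(0/4) = 0; P(data | r = 2) = (2/5)(1/4) = 1/10; P(data | r = 3) = (3/5)(2/4) = 3/10; P(data | r = 4) = (4/5)(3/4) = 3/5.
Weighting by the prior gives 1/4 · 0 = 0, 1/4 · 1/10 = 1/40, 1/4 · 3/10 = 3/40, 1/4 · 3/5 = 3/20; with total 1/4.
Dividing through by the total gives posterior P(r = 1 | data) = 0, P(r = 2 | data) = 1/10, P(r = 3 | data) = 3/10, P(r = 4 | data) = 3/5.
The predictive probability is P(purple next | data) = (0)(1/10) + (1/3)(3/10) + (2/3)(3/5) = 1/2.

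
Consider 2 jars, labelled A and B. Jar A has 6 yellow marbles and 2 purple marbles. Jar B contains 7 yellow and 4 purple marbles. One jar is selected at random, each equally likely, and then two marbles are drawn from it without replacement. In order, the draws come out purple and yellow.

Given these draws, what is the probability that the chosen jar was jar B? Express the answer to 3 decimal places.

0.543

Compute the likelihood of the observed sequence for each case: P(data | jar A) = (2/8)(6/7) = 0.21429; P(data | jar B) = (4/11)(7/10) = 0.25455.
Weighting by the prior gives 1/2 · 0.21429 = 0.10714, 1/2 · 0.25455 = 0.12727; summing to 0.23442.
By Bayes' rule, P(jar B | data) = (0.12727) / (0.23442) = 0.54294.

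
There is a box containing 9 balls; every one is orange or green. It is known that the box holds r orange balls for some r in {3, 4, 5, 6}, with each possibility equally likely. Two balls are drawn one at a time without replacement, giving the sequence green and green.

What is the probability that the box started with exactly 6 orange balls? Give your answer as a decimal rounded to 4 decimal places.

Compute the likelihood of the observed sequence for each case: P(data | r = 3) = (6/9)(5/8) = 5/12; P(data | r = 4) = (5/9)(4/8) = 5/18; P(data | r = 5) = (4/9)(3/8) = 1/6; P(data | r = 6) = (3/9)(2/8) = 1/12.
Weighting by the prior gives 1/4 · 5/12 = 5/48, 1/4 · 5/18 = 5/72, 1/4 · 1/6 = 1/24, 1/4 · 1/12 = 1/48; these sum to 17/72.
So P(r = 6 | data) = (1/48) / (17/72) = 3/34.

0.0882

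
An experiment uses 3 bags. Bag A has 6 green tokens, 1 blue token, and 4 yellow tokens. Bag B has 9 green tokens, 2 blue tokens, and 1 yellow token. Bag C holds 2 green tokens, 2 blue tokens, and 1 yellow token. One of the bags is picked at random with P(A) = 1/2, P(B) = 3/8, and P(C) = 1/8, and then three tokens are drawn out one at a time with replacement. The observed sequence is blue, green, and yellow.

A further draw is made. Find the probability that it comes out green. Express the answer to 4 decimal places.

0.5583

For each hypothesis, P(data | H) works out to: P(data | bag A) = (1/11)(6/11)(4/11) = 0.018032; P(data | bag B) = (2/12)(9/12)(1/12) = 0.010417; P(data | bag C) = (2/5)(2/5)(1/5) = 0.032.
The prior-weighted likelihoods are 1/2 · 0.018032 = 0.0090158, 3/8 · 0.010417 = 0.0039062, 1/8 · 0.032 = 0.004; with total 0.016922.
The posterior is then P(bag A | data) = 0.53278, P(bag B | data) = 0.23084, P(bag C | data) = 0.23638.
The predictive probability is P(green next | data) = (6/11)(0.53278) + (3/4)(0.23084) + (2/5)(0.23638) = 0.55829.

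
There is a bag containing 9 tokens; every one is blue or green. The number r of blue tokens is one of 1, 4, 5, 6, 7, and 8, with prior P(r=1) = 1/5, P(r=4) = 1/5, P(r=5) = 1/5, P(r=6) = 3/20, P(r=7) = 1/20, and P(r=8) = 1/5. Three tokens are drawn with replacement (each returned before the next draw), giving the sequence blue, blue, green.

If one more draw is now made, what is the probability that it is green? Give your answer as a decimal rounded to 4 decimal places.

Under each hypothesis, the probability of the observed sequence is: P(data | r = 1) = (1/9)(1/9)(8/9) = 0.010974; P(data | r = 4) = (4/9)(4/9)(5/9) = 0.10974; P(data | r = 5) = (5/9)(5/9)(4/9) = 0.13717; P(data | r = 6) = (6/9)(6/9)(3/9) = 0.14815; P(data | r = 7) = (7/9)(7/9)(2/9) = 0.13443; P(data | r = 8) = (8/9)(8/9)(1/9) = 0.087791.
The prior-weighted likelihoods are 1/5 · 0.010974 = 0.0021948, 1/5 · 0.10974 = 0.021948, 1/5 · 0.13717 = 0.027435, 3/20 · 0.14815 = 0.022222, 1/20 · 0.13443 = 0.0067215, 1/5 · 0.087791 = 0.017558; summing to 0.09808.
Normalising, the posterior is P(r = 1 | data) = 0.022378, P(r = 4 | data) = 0.22378, P(r = 5 | data) = 0.27972, P(r = 6 | data) = 0.22657, P(r = 7 | data) = 0.068531, P(r = 8 | data) = 0.17902.
Averaging over the posterior, P(green next | data) = (8/9)(0.022378) + (5/9)(0.22378) + (4/9)(0.27972) + (1/3)(0.22657) + (2/9)(0.068531) + (1/9)(0.17902) = 0.37918.

0.3792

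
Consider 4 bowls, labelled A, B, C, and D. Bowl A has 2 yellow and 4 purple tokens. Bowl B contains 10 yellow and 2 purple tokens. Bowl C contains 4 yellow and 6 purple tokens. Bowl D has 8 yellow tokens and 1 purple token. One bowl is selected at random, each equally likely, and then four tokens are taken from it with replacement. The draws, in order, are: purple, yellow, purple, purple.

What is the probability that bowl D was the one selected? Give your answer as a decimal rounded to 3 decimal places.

0.006

Compute the likelihood of the observed sequence for each case: P(data | bowl A) = (4/6)(2/6)(4/6)(4/6) = 0.098765; P(data | bowl B) = (2/12)(10/12)(2/12)(2/12) = 0.003858; P(data | bowl C) = (6/10)(4/10)(6/10)(6/10) = 0.0864; P(data | bowl D) = (1/9)(8/9)(1/9)(1/9) = 0.0012193.
The prior-weighted likelihoods are 1/4 · 0.098765 = 0.024691, 1/4 · 0.003858 = 0.00096451, 1/4 · 0.0864 = 0.0216, 1/4 · 0.0012193 = 0.00030483; these sum to 0.047561.
Hence P(bowl D | data) = (0.00030483) / (0.047561) = 0.0064093.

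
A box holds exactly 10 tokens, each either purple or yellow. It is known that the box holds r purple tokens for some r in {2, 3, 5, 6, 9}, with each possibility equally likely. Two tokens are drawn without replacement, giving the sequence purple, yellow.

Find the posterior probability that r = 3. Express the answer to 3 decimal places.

0.221

For each hypothesis, P(data | H) works out to: P(data | r = 2) = (2/10)(8/9) = 8/45; P(data | r = 3) = (3/10)(7/9) = 7/30; P(data | r = 5) = (5/10)(5/9) = 5/18; P(data | r = 6) = (6/10)(4/9) = 4/15; P(data | r = 9) = (9/10)(1/9) = 1/10.
Multiplying each by its prior: 1/5 · 8/45 = 8/225, 1/5 · 7/30 = 7/150, 1/5 · 5/18 = 1/18, 1/5 · 4/15 = 4/75, 1/5 · 1/10 = 1/50; these sum to 19/90.
So P(r = 3 | data) = (7/150) / (19/90) = 21/95.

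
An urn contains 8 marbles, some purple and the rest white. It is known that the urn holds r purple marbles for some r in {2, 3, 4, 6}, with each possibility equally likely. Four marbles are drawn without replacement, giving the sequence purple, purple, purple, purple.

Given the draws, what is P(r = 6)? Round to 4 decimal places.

Under each hypothesis, the probability of the observed sequence is: P(data | r = 2) = (2/8)(1/7)(0/6) = 0; P(data | r = 3) = (3/8)(2/7)(1/6)(0/5) = 0; P(data | r = 4) = (4/8)(3/7)(2/6)(1/5) = 1/70; P(data | r = 6) = (6/8)(5/7)(4/6)(3/5) = 3/14.
The prior-weighted likelihoods are 1/4 · 0 = 0, 1/4 · 0 = 0, 1/4 · 1/70 = 1/280, 1/4 · 3/14 = 3/56; summing to 2/35.
Therefore the posterior P(r = 6 | data) = (3/56) / (2/35) = 15/16.

0.9375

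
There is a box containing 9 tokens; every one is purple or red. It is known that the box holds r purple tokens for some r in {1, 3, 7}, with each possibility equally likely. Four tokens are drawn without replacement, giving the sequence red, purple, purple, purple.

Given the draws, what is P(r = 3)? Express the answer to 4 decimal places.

For each hypothesis, P(data | H) works out to: P(data | r = 1) = (8/9)(1/8)(0/7) = 0; P(data | r = 3) = (6/9)(3/8)(2/7)(1/6) = 1/84; P(data | r = 7) = (2/9)(7/8)(6/7)(5/6) = 5/36.
Multiplying each by its prior: 1/3 · 0 = 0, 1/3 · 1/84 = 1/252, 1/3 · 5/36 = 5/108; these sum to 19/378.
Hence P(r = 3 | data) = (1/252) / (19/378) = 3/38.

0.0789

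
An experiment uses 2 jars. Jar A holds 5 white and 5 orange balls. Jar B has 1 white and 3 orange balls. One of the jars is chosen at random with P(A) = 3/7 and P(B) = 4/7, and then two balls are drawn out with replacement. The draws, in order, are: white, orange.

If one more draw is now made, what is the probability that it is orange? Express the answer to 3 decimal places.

0.625

For each hypothesis, P(data | H) works out to: P(data | jar A) = (5/10)(5/10) = 1/4; P(data | jar B) = (1/4)(3/4) = 3/16.
Weighting by the prior gives 3/7 · 1/4 = 3/28, 4/7 · 3/16 = 3/28; summing to 3/14.
The posterior is then P(jar A | data) = 1/2, P(jar B | data) = 1/2.
So P(orange next | data) = Σ P(orange next | H) P(H | data) = (1/2)(1/2) + (3/4)(1/2) = 5/8.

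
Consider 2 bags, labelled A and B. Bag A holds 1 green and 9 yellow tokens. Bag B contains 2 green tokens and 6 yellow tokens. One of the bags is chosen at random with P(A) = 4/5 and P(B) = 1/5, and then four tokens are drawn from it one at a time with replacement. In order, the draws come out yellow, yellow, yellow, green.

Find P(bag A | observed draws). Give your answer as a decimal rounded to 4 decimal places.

0.7344

For each hypothesis, P(data | H) works out to: P(data | bag A) = (9/10)(9/10)(9/10)(1/10) = 0.0729; P(data | bag B) = (6/8)(6/8)(6/8)(2/8) = 0.10547.
Multiplying each by its prior: 4/5 · 0.0729 = 0.05832, 1/5 · 0.10547 = 0.021094; with total 0.079414.
Therefore the posterior P(bag A | data) = (0.05832) / (0.079414) = 0.73438.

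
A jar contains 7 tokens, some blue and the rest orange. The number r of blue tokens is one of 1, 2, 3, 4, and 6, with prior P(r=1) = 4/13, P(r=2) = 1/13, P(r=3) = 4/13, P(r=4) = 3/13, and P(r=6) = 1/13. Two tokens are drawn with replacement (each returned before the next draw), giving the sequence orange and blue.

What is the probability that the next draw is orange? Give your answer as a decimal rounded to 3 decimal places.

0.576

The likelihood of the observed sequence under each hypothesis: P(data | r = 1) = (6/7)(1/7) = 6/49; P(data | r = 2) = (5/7)(2/7) = 10/49; P(data | r = 3) = (4/7)(3/7) = 12/49; P(data | r = 4) = (3/7)(4/7) = 12/49; P(data | r = 6) = (1/7)(6/7) = 6/49.
The prior-weighted likelihoods are 4/13 · 6/49 = 24/637, 1/13 · 10/49 = 10/637, 4/13 · 12/49 = 48/637, 3/13 · 12/49 = 36/637, 1/13 · 6/49 = 6/637; summing to 124/637.
Dividing through by the total gives posterior P(r = 1 | data) = 6/31, P(r = 2 | data) = 5/62, P(r = 3 | data) = 12/31, P(r = 4 | data) = 9/31, P(r = 6 | data) = 3/62.
Averaging over the posterior, P(orange next | data) = (6/7)(6/31) + (5/7)(5/62) + (4/7)(12/31) + (3/7)(9/31) + (1/7)(3/62) = 125/217.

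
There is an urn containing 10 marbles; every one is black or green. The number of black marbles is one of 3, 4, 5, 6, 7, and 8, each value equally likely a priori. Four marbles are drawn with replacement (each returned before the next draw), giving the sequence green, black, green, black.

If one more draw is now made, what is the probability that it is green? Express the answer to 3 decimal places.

0.474

Compute the likelihood of the observed sequence for each case: P(data | r = 3) = (7/10)(3/10)(7/10)(3/10) = 0.0441; P(data | r = 4) = (6/10)(4/10)(6/10)(4/10) = 0.0576; P(data | r = 5) = (5/10)(5/10)(5/10)(5/10) = 0.0625; P(data | r = 6) = (4/10)(6/10)(4/10)(6/10) = 0.0576; P(data | r = 7) = (3/10)(7/10)(3/10)(7/10) = 0.0441; P(data | r = 8) = (2/10)(8/10)(2/10)(8/10) = 0.0256.
Weighting by the prior gives 1/6 · 0.0441 = 0.00735, 1/6 · 0.0576 = 0.0096, 1/6 · 0.0625 = 0.010417, 1/6 · 0.0576 = 0.0096, 1/6 · 0.0441 = 0.00735, 1/6 · 0.0256 = 0.0042667; these sum to 0.048583.
Dividing through by the total gives posterior P(r = 3 | data) = 0.15129, P(r = 4 | data) = 0.1976, P(r = 5 | data) = 0.21441, P(r = 6 | data) = 0.1976, P(r = 7 | data) = 0.15129, P(r = 8 | data) = 0.087822.
So P(green next | data) = Σ P(green next | H) P(H | data) = (7/10)(0.15129) + (3/5)(0.1976) + (1/2)(0.21441) + (2/5)(0.1976) + (3/10)(0.15129) + (1/5)(0.087822) = 0.47365.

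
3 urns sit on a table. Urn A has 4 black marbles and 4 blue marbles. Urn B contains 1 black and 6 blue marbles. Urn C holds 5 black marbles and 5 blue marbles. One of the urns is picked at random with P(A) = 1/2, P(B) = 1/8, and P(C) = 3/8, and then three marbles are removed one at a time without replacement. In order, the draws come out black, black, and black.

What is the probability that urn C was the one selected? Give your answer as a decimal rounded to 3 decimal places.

Compute the likelihood of the observed sequence for each case: P(data | urn A) = (4/8)(3/7)(2/6) = 1/14; P(data | urn B) = (1/7)(0/6) = 0; P(data | urn C) = (5/10)(4/9)(3/8) = 1/12.
Multiplying each by its prior: 1/2 · 1/14 = 1/28, 1/8 · 0 = 0, 3/8 · 1/12 = 1/32; summing to 15/224.
Hence P(urn C | data) = (1/32) / (15/224) = 7/15.

0.467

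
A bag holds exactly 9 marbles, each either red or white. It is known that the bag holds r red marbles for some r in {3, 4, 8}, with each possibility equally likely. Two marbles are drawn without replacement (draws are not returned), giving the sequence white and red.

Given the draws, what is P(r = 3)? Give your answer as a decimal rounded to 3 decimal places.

0.391

Under each hypothesis, the probability of the observed sequence is: P(data | r = 3) = (6/9)(3/8) = 1/4; P(data | r = 4) = (5/9)(4/8) = 5/18; P(data | r = 8) = (1/9)(8/8) = 1/9.
Multiplying each by its prior: 1/3 · 1/4 = 1/12, 1/3 · 5/18 = 5/54, 1/3 · 1/9 = 1/27; with total 23/108.
So P(r = 3 | data) = (1/12) / (23/108) = 9/23.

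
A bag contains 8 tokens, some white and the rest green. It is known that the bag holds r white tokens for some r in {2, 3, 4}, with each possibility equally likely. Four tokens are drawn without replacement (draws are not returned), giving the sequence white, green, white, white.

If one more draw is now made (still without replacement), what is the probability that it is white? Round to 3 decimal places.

Compute the likelihood of the observed sequence for each case: P(data | r = 2) = (2/8)(6/7)(1/6)(0/5) = 0; P(data | r = 3) = (3/8)(5/7)(2/6)(1/5) = 1/56; P(data | r = 4) = (4/8)(4/7)(3/6)(2/5) = 2/35.
Weighting by the prior gives 1/3 · 0 = 0, 1/3 · 1/56 = 1/168, 1/3 · 2/35 = 2/105; with total 1/40.
Normalising, the posterior is P(r = 2 | data) = 0, P(r = 3 | data) = 5/21, P(r = 4 | data) = 16/21.
So P(white next | data) = Σ P(white next | H) P(H | data) = (0)(5/21) + (1/4)(16/21) = 4/21.

0.190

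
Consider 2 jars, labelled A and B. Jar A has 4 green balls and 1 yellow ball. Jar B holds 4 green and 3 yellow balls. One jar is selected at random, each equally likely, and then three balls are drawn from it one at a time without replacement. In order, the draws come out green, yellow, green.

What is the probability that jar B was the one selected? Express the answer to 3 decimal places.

The likelihood of the observed sequence under each hypothesis: P(data | jar A) = (4/5)(1/4)(3/3) = 1/5; P(data | jar B) = (4/7)(3/6)(3/5) = 6/35.
Multiplying each by its prior: 1/2 · 1/5 = 1/10, 1/2 · 6/35 = 3/35; these sum to 13/70.
So P(jar B | data) = (3/35) / (13/70) = 6/13.

0.462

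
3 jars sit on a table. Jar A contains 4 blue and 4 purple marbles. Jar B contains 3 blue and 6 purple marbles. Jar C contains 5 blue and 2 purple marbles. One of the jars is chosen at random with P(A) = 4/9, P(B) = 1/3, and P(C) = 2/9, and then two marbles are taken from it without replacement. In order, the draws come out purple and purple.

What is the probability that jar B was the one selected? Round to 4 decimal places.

0.5676

The likelihood of the observed sequence under each hypothesis: P(data | jar A) = (4/8)(3/7) = 3/14; P(data | jar B) = (6/9)(5/8) = 5/12; P(data | jar C) = (2/7)(1/6) = 1/21.
Multiplying each by its prior: 4/9 · 3/14 = 2/21, 1/3 · 5/12 = 5/36, 2/9 · 1/21 = 2/189; with total 185/756.
By Bayes' rule, P(jar B | data) = (5/36) / (185/756) = 21/37.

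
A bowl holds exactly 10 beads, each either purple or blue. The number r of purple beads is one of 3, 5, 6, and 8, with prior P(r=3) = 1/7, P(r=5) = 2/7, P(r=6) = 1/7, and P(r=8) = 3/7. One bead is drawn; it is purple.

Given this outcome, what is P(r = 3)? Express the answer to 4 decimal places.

0.0698

Compute the likelihood of this draw for each case: P(data | r = 3) = (3/10) = 3/10; P(data | r = 5) = (5/10) = 1/2; P(data | r = 6) = (6/10) = 3/5; P(data | r = 8) = (8/10) = 4/5.
The prior-weighted likelihoods are 1/7 · 3/10 = 3/70, 2/7 · 1/2 = 1/7, 1/7 · 3/5 = 3/35, 3/7 · 4/5 = 12/35; with total 43/70.
Therefore the posterior P(r = 3 | data) = (3/70) / (43/70) = 3/43.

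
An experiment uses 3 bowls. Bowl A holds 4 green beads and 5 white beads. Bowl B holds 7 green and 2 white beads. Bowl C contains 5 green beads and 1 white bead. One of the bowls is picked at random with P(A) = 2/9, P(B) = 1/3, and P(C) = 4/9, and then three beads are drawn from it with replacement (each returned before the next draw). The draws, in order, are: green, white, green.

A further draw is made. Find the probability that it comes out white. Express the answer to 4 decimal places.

Under each hypothesis, the probability of the observed sequence is: P(data | bowl A) = (4/9)(5/9)(4/9) = 0.10974; P(data | bowl B) = (7/9)(2/9)(7/9) = 0.13443; P(data | bowl C) = (5/6)(1/6)(5/6) = 0.11574.
The prior-weighted likelihoods are 2/9 · 0.10974 = 0.024387, 1/3 · 0.13443 = 0.04481, 4/9 · 0.11574 = 0.05144; these sum to 0.12064.
Dividing through by the total gives posterior P(bowl A | data) = 0.20215, P(bowl B | data) = 0.37145, P(bowl C | data) = 0.42641.
The predictive probability is P(white next | data) = (5/9)(0.20215) + (2/9)(0.37145) + (1/6)(0.42641) = 0.26592.

0.2659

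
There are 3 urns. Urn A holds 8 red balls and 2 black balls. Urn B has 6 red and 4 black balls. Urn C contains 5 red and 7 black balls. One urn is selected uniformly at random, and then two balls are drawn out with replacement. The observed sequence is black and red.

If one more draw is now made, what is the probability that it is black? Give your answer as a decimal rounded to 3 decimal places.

0.420

Compute the likelihood of the observed sequence for each case: P(data | urn A) = (2/10)(8/10) = 0.16; P(data | urn B) = (4/10)(6/10) = 0.24; P(data | urn C) = (7/12)(5/12) = 0.24306.
Multiplying each by its prior: 1/3 · 0.16 = 0.053333, 1/3 · 0.24 = 0.08, 1/3 · 0.24306 = 0.081019; with total 0.21435.
Normalising, the posterior is P(urn A | data) = 0.24881, P(urn B | data) = 0.37322, P(urn C | data) = 0.37797.
Averaging over the posterior, P(black next | data) = (1/5)(0.24881) + (2/5)(0.37322) + (7/12)(0.37797) = 0.41953.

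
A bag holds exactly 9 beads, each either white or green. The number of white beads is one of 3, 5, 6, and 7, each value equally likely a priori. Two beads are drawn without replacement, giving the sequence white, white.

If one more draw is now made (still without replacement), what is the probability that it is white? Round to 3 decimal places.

0.577

For each hypothesis, P(data | H) works out to: P(data | r = 3) = (3/9)(2/8) = 1/12; P(data | r = 5) = (5/9)(4/8) = 5/18; P(data | r = 6) = (6/9)(5/8) = 5/12; P(data | r = 7) = (7/9)(6/8) = 7/12.
Multiplying each by its prior: 1/4 · 1/12 = 1/48, 1/4 · 5/18 = 5/72, 1/4 · 5/12 = 5/48, 1/4 · 7/12 = 7/48; these sum to 49/144.
Normalising, the posterior is P(r = 3 | data) = 3/49, P(r = 5 | data) = 10/49, P(r = 6 | data) = 15/49, P(r = 7 | data) = 3/7.
Averaging over the posterior, P(white next | data) = (1/7)(3/49) + (3/7)(10/49) + (4/7)(15/49) + (5/7)(3/7) = 198/343.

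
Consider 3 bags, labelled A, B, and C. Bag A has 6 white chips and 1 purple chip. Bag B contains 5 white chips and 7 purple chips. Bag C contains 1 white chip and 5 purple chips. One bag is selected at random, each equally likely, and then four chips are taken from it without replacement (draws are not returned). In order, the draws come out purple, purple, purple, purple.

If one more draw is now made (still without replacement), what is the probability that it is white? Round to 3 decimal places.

0.522

For each hypothesis, P(data | H) works out to: P(data | bag A) = (1/7)(0/6) = 0; P(data | bag B) = (7/12)(6/11)(5/10)(4/9) = 7/99; P(data | bag C) = (5/6)(4/5)(3/4)(2/3) = 1/3.
Multiplying each by its prior: 1/3 · 0 = 0, 1/3 · 7/99 = 7/297, 1/3 · 1/3 = 1/9; summing to 40/297.
Normalising, the posterior is P(bag A | data) = 0, P(bag B | data) = 7/40, P(bag C | data) = 33/40.
The predictive probability is P(white next | data) = (5/8)(7/40) + (1/2)(33/40) = 167/320.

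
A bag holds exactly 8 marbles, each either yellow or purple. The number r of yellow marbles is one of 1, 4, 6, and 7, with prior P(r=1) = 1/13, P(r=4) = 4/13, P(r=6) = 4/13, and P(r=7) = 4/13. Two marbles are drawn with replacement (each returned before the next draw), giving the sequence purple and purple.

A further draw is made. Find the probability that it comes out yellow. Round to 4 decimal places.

0.4032

The likelihood of the observed sequence under each hypothesis: P(data | r = 1) = (7/8)(7/8) = 49/64; P(data | r = 4) = (4/8)(4/8) = 1/4; P(data | r = 6) = (2/8)(2/8) = 1/16; P(data | r = 7) = (1/8)(1/8) = 1/64.
The prior-weighted likelihoods are 1/13 · 49/64 = 49/832, 4/13 · 1/4 = 1/13, 4/13 · 1/16 = 1/52, 4/13 · 1/64 = 1/208; these sum to 133/832.
Dividing through by the total gives posterior P(r = 1 | data) = 0.36842, P(r = 4 | data) = 0.4812, P(r = 6 | data) = 0.1203, P(r = 7 | data) = 0.030075.
The predictive probability is P(yellow next | data) = (1/8)(0.36842) + (1/2)(0.4812) + (3/4)(0.1203) + (7/8)(0.030075) = 0.4032.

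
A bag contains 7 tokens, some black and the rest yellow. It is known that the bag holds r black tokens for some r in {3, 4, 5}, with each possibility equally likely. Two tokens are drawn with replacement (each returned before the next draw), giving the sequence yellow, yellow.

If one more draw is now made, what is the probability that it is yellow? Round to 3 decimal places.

0.488

Compute the likelihood of the observed sequence for each case: P(data | r = 3) = (4/7)(4/7) = 16/49; P(data | r = 4) = (3/7)(3/7) = 9/49; P(data | r = 5) = (2/7)(2/7) = 4/49.
Weighting by the prior gives 1/3 · 16/49 = 16/147, 1/3 · 9/49 = 3/49, 1/3 · 4/49 = 4/147; these sum to 29/147.
Dividing through by the total gives posterior P(r = 3 | data) = 16/29, P(r = 4 | data) = 9/29, P(r = 5 | data) = 4/29.
The predictive probability is P(yellow next | data) = (4/7)(16/29) + (3/7)(9/29) + (2/7)(4/29) = 99/203.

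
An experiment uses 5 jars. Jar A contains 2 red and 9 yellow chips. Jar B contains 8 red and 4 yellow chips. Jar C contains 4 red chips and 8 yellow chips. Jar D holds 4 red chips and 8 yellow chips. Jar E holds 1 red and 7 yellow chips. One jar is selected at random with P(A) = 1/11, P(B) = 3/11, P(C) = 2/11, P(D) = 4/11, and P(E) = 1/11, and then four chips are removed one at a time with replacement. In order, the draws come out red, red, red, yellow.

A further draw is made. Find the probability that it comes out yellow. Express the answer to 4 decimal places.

For each hypothesis, P(data | H) works out to: P(data | jar A) = (2/11)(2/11)(2/11)(9/11) = 0.0049177; P(data | jar B) = (8/12)(8/12)(8/12)(4/12) = 0.098765; P(data | jar C) = (4/12)(4/12)(4/12)(8/12) = 0.024691; P(data | jar D) = (4/12)(4/12)(4/12)(8/12) = 0.024691; P(data | jar E) = (1/8)(1/8)(1/8)(7/8) = 0.001709.
The prior-weighted likelihoods are 1/11 · 0.0049177 = 0.00044706, 3/11 · 0.098765 = 0.026936, 2/11 · 0.024691 = 0.0044893, 4/11 · 0.024691 = 0.0089787, 1/11 · 0.001709 = 0.00015536; these sum to 0.041006.
Dividing through by the total gives posterior P(jar A | data) = 0.010902, P(jar B | data) = 0.65687, P(jar C | data) = 0.10948, P(jar D | data) = 0.21896, P(jar E | data) = 0.0037887.
Averaging over the posterior, P(yellow next | data) = (9/11)(0.010902) + (1/3)(0.65687) + (2/3)(0.10948) + (2/3)(0.21896) + (7/8)(0.0037887) = 0.45015.

0.4502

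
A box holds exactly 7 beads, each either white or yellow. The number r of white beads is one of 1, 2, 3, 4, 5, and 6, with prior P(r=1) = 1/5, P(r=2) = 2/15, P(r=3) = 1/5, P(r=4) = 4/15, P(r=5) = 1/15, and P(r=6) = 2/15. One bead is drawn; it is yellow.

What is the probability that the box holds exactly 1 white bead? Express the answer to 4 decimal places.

0.3214

Under each hypothesis, the probability of this draw is: P(data | r = 1) = (6/7) = 6/7; P(data | r = 2) = (5/7) = 5/7; P(data | r = 3) = (4/7) = 4/7; P(data | r = 4) = (3/7) = 3/7; P(data | r = 5) = (2/7) = 2/7; P(data | r = 6) = (1/7) = 1/7.
Weighting by the prior gives 1/5 · 6/7 = 6/35, 2/15 · 5/7 = 2/21, 1/5 · 4/7 = 4/35, 4/15 · 3/7 = 4/35, 1/15 · 2/7 = 2/105, 2/15 · 1/7 = 2/105; with total 8/15.
Therefore the posterior P(r = 1 | data) = (6/35) / (8/15) = 9/28.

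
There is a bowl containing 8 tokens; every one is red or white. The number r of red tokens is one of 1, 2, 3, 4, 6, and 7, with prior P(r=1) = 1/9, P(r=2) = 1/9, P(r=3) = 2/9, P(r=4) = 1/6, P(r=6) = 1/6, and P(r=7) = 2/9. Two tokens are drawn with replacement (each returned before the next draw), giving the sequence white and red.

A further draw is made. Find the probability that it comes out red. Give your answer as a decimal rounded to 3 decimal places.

0.504

The likelihood of the observed sequence under each hypothesis: P(data | r = 1) = (7/8)(1/8) = 7/64; P(data | r = 2) = (6/8)(2/8) = 3/16; P(data | r = 3) = (5/8)(3/8) = 15/64; P(data | r = 4) = (4/8)(4/8) = 1/4; P(data | r = 6) = (2/8)(6/8) = 3/16; P(data | r = 7) = (1/8)(7/8) = 7/64.
Multiplying each by its prior: 1/9 · 7/64 = 7/576, 1/9 · 3/16 = 1/48, 2/9 · 15/64 = 5/96, 1/6 · 1/4 = 1/24, 1/6 · 3/16 = 1/32, 2/9 · 7/64 = 7/288; summing to 35/192.
Normalising, the posterior is P(r = 1 | data) = 1/15, P(r = 2 | data) = 4/35, P(r = 3 | data) = 2/7, P(r = 4 | data) = 8/35, P(r = 6 | data) = 6/35, P(r = 7 | data) = 2/15.
The predictive probability is P(red next | data) = (1/8)(1/15) + (1/4)(4/35) + (3/8)(2/7) + (1/2)(8/35) + (3/4)(6/35) + (7/8)(2/15) = 141/280.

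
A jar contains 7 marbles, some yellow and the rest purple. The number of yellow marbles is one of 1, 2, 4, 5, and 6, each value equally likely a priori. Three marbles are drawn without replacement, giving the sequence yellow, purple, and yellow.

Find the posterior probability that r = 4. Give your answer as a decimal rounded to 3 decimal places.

0.310

The likelihood of the observed sequence under each hypothesis: P(data | r = 1) = (1/7)(6/6)(0/5) = 0; P(data | r = 2) = (2/7)(5/6)(1/5) = 1/21; P(data | r = 4) = (4/7)(3/6)(3/5) = 6/35; P(data | r = 5) = (5/7)(2/6)(4/5) = 4/21; P(data | r = 6) = (6/7)(1/6)(5/5) = 1/7.
Multiplying each by its prior: 1/5 · 0 = 0, 1/5 · 1/21 = 1/105, 1/5 · 6/35 = 6/175, 1/5 · 4/21 = 4/105, 1/5 · 1/7 = 1/35; with total 58/525.
By Bayes' rule, P(r = 4 | data) = (6/175) / (58/525) = 9/29.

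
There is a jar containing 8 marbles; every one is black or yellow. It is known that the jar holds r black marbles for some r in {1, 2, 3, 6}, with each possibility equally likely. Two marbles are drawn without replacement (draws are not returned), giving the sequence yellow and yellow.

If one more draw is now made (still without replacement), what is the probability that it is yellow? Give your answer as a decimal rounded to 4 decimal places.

0.6915

The likelihood of the observed sequence under each hypothesis: P(data | r = 1) = (7/8)(6/7) = 3/4; P(data | r = 2) = (6/8)(5/7) = 15/28; P(data | r = 3) = (5/8)(4/7) = 5/14; P(data | r = 6) = (2/8)(1/7) = 1/28.
Weighting by the prior gives 1/4 · 3/4 = 3/16, 1/4 · 15/28 = 15/112, 1/4 · 5/14 = 5/56, 1/4 · 1/28 = 1/112; these sum to 47/112.
The posterior is then P(r = 1 | data) = 21/47, P(r = 2 | data) = 15/47, P(r = 3 | data) = 10/47, P(r = 6 | data) = 1/47.
The predictive probability is P(yellow next | data) = (5/6)(21/47) + (2/3)(15/47) + (1/2)(10/47) + (0)(1/47) = 65/94.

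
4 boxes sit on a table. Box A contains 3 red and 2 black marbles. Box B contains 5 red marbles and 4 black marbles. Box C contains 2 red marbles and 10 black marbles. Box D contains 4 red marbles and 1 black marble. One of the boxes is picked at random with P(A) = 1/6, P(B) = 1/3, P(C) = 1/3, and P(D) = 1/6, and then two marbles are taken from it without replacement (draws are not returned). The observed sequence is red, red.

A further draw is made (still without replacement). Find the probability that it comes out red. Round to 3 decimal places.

0.497

Compute the likelihood of the observed sequence for each case: P(data | box A) = (3/5)(2/4) = 0.3; P(data | box B) = (5/9)(4/8) = 0.27778; P(data | box C) = (2/12)(1/11) = 0.015152; P(data | box D) = (4/5)(3/4) = 0.6.
The prior-weighted likelihoods are 1/6 · 0.3 = 0.05, 1/3 · 0.27778 = 0.092593, 1/3 · 0.015152 = 0.0050505, 1/6 · 0.6 = 0.1; summing to 0.24764.
Normalising, the posterior is P(box A | data) = 0.2019, P(box B | data) = 0.3739, P(box C | data) = 0.020394, P(box D | data) = 0.40381.
The predictive probability is P(red next | data) = (1/3)(0.2019) + (3/7)(0.3739) + (0)(0.020394) + (2/3)(0.40381) = 0.49675.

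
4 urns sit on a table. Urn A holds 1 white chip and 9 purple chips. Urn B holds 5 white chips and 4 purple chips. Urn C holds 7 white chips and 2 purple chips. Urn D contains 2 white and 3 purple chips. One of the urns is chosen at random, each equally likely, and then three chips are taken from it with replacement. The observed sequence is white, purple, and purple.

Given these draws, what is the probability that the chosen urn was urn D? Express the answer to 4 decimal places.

Compute the likelihood of the observed sequence for each case: P(data | urn A) = (1/10)(9/10)(9/10) = 0.081; P(data | urn B) = (5/9)(4/9)(4/9) = 0.10974; P(data | urn C) = (7/9)(2/9)(2/9) = 0.038409; P(data | urn D) = (2/5)(3/5)(3/5) = 0.144.
The prior-weighted likelihoods are 1/4 · 0.081 = 0.02025, 1/4 · 0.10974 = 0.027435, 1/4 · 0.038409 = 0.0096022, 1/4 · 0.144 = 0.036; these sum to 0.093287.
Hence P(urn D | data) = (0.036) / (0.093287) = 0.38591.

0.3859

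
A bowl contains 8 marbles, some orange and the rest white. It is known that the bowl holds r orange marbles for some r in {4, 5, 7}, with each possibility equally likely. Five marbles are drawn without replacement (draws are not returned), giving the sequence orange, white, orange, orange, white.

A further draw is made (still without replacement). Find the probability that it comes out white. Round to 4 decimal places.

Under each hypothesis, the probability of the observed sequence is: P(data | r = 4) = (4/8)(4/7)(3/6)(2/5)(3/4) = 3/70; P(data | r = 5) = (5/8)(3/7)(4/6)(3/5)(2/4) = 3/56; P(data | r = 7) = (7/8)(1/7)(6/6)(5/5)(0/4) = 0.
Multiplying each by its prior: 1/3 · 3/70 = 1/70, 1/3 · 3/56 = 1/56, 1/3 · 0 = 0; with total 9/280.
The posterior is then P(r = 4 | data) = 4/9, P(r = 5 | data) = 5/9, P(r = 7 | data) = 0.
Averaging over the posterior, P(white next | data) = (2/3)(4/9) + (1/3)(5/9) = 13/27.

0.4815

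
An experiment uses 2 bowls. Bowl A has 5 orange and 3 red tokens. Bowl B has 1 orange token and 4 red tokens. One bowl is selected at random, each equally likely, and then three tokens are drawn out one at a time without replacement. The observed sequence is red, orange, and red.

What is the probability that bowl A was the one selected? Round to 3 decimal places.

The likelihood of the observed sequence under each hypothesis: P(data | bowl A) = (3/8)(5/7)(2/6) = 5/56; P(data | bowl B) = (4/5)(1/4)(3/3) = 1/5.
Multiplying each by its prior: 1/2 · 5/56 = 5/112, 1/2 · 1/5 = 1/10; with total 81/560.
By Bayes' rule, P(bowl A | data) = (5/112) / (81/560) = 25/81.

0.309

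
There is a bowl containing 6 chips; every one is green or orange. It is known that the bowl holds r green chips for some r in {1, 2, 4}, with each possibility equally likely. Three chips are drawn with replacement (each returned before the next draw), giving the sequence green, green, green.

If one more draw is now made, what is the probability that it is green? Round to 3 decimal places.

0.623

For each hypothesis, P(data | H) works out to: P(data | r = 1) = (1/6)(1/6)(1/6) = 1/216; P(data | r = 2) = (2/6)(2/6)(2/6) = 1/27; P(data | r = 4) = (4/6)(4/6)(4/6) = 8/27.
Weighting by the prior gives 1/3 · 1/216 = 1/648, 1/3 · 1/27 = 1/81, 1/3 · 8/27 = 8/81; summing to 73/648.
Normalising, the posterior is P(r = 1 | data) = 1/73, P(r = 2 | data) = 8/73, P(r = 4 | data) = 64/73.
The predictive probability is P(green next | data) = (1/6)(1/73) + (1/3)(8/73) + (2/3)(64/73) = 91/146.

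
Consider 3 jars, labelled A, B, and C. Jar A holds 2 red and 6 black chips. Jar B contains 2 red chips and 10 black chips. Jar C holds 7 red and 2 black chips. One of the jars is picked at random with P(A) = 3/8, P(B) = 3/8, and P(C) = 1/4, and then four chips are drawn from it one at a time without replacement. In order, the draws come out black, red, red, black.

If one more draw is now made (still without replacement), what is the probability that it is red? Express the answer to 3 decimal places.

Compute the likelihood of the observed sequence for each case: P(data | jar A) = (6/8)(2/7)(1/6)(5/5) = 0.035714; P(data | jar B) = (10/12)(2/11)(1/10)(9/9) = 0.015152; P(data | jar C) = (2/9)(7/8)(6/7)(1/6) = 0.027778.
Multiplying each by its prior: 3/8 · 0.035714 = 0.013393, 3/8 · 0.015152 = 0.0056818, 1/4 · 0.027778 = 0.0069444; with total 0.026019.
The posterior is then P(jar A | data) = 0.51473, P(jar B | data) = 0.21837, P(jar C | data) = 0.2669.
So P(red next | data) = Σ P(red next | H) P(H | data) = (0)(0.51473) + (0)(0.21837) + (1)(0.2669) = 0.2669.

0.267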